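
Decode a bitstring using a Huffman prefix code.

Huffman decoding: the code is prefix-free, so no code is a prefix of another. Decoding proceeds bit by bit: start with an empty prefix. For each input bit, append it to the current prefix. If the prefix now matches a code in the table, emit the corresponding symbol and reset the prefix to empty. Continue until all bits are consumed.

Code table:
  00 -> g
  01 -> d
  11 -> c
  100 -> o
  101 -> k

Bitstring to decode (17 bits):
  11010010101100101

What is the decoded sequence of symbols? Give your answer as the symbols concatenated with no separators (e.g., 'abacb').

Answer: cdgkdok

Derivation:
Bit 0: prefix='1' (no match yet)
Bit 1: prefix='11' -> emit 'c', reset
Bit 2: prefix='0' (no match yet)
Bit 3: prefix='01' -> emit 'd', reset
Bit 4: prefix='0' (no match yet)
Bit 5: prefix='00' -> emit 'g', reset
Bit 6: prefix='1' (no match yet)
Bit 7: prefix='10' (no match yet)
Bit 8: prefix='101' -> emit 'k', reset
Bit 9: prefix='0' (no match yet)
Bit 10: prefix='01' -> emit 'd', reset
Bit 11: prefix='1' (no match yet)
Bit 12: prefix='10' (no match yet)
Bit 13: prefix='100' -> emit 'o', reset
Bit 14: prefix='1' (no match yet)
Bit 15: prefix='10' (no match yet)
Bit 16: prefix='101' -> emit 'k', reset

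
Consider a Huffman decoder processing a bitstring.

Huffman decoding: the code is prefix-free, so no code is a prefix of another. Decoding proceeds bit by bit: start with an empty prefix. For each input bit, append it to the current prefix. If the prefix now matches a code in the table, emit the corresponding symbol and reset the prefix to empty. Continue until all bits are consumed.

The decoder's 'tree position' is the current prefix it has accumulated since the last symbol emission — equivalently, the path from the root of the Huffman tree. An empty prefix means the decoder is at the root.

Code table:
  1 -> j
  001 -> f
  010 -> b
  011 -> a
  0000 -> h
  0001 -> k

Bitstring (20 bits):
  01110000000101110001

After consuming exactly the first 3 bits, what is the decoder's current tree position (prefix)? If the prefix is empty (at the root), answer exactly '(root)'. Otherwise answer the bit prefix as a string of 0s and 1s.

Bit 0: prefix='0' (no match yet)
Bit 1: prefix='01' (no match yet)
Bit 2: prefix='011' -> emit 'a', reset

Answer: (root)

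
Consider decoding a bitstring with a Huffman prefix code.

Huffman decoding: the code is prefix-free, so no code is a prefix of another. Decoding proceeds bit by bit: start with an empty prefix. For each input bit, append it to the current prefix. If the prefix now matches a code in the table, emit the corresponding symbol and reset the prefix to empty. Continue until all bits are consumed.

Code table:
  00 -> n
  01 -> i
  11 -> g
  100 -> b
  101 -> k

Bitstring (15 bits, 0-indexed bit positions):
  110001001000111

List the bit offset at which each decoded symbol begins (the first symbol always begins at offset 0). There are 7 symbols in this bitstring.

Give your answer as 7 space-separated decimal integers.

Bit 0: prefix='1' (no match yet)
Bit 1: prefix='11' -> emit 'g', reset
Bit 2: prefix='0' (no match yet)
Bit 3: prefix='00' -> emit 'n', reset
Bit 4: prefix='0' (no match yet)
Bit 5: prefix='01' -> emit 'i', reset
Bit 6: prefix='0' (no match yet)
Bit 7: prefix='00' -> emit 'n', reset
Bit 8: prefix='1' (no match yet)
Bit 9: prefix='10' (no match yet)
Bit 10: prefix='100' -> emit 'b', reset
Bit 11: prefix='0' (no match yet)
Bit 12: prefix='01' -> emit 'i', reset
Bit 13: prefix='1' (no match yet)
Bit 14: prefix='11' -> emit 'g', reset

Answer: 0 2 4 6 8 11 13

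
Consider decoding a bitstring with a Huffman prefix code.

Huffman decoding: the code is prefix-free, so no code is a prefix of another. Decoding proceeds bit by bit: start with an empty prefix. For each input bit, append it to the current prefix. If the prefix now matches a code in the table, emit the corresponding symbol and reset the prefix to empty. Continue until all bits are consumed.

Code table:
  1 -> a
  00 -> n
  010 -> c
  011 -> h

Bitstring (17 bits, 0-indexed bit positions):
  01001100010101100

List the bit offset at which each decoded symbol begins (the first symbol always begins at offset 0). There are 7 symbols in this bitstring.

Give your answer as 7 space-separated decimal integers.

Answer: 0 3 6 8 11 12 15

Derivation:
Bit 0: prefix='0' (no match yet)
Bit 1: prefix='01' (no match yet)
Bit 2: prefix='010' -> emit 'c', reset
Bit 3: prefix='0' (no match yet)
Bit 4: prefix='01' (no match yet)
Bit 5: prefix='011' -> emit 'h', reset
Bit 6: prefix='0' (no match yet)
Bit 7: prefix='00' -> emit 'n', reset
Bit 8: prefix='0' (no match yet)
Bit 9: prefix='01' (no match yet)
Bit 10: prefix='010' -> emit 'c', reset
Bit 11: prefix='1' -> emit 'a', reset
Bit 12: prefix='0' (no match yet)
Bit 13: prefix='01' (no match yet)
Bit 14: prefix='011' -> emit 'h', reset
Bit 15: prefix='0' (no match yet)
Bit 16: prefix='00' -> emit 'n', reset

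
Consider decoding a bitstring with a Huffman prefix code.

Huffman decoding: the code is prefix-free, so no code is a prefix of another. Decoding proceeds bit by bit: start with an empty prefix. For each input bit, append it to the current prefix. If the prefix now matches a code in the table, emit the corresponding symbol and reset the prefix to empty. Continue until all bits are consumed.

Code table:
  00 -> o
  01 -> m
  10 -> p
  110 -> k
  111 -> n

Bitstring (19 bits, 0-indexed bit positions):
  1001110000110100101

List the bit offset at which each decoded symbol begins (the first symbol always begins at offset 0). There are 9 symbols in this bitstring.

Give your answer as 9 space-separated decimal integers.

Bit 0: prefix='1' (no match yet)
Bit 1: prefix='10' -> emit 'p', reset
Bit 2: prefix='0' (no match yet)
Bit 3: prefix='01' -> emit 'm', reset
Bit 4: prefix='1' (no match yet)
Bit 5: prefix='11' (no match yet)
Bit 6: prefix='110' -> emit 'k', reset
Bit 7: prefix='0' (no match yet)
Bit 8: prefix='00' -> emit 'o', reset
Bit 9: prefix='0' (no match yet)
Bit 10: prefix='01' -> emit 'm', reset
Bit 11: prefix='1' (no match yet)
Bit 12: prefix='10' -> emit 'p', reset
Bit 13: prefix='1' (no match yet)
Bit 14: prefix='10' -> emit 'p', reset
Bit 15: prefix='0' (no match yet)
Bit 16: prefix='01' -> emit 'm', reset
Bit 17: prefix='0' (no match yet)
Bit 18: prefix='01' -> emit 'm', reset

Answer: 0 2 4 7 9 11 13 15 17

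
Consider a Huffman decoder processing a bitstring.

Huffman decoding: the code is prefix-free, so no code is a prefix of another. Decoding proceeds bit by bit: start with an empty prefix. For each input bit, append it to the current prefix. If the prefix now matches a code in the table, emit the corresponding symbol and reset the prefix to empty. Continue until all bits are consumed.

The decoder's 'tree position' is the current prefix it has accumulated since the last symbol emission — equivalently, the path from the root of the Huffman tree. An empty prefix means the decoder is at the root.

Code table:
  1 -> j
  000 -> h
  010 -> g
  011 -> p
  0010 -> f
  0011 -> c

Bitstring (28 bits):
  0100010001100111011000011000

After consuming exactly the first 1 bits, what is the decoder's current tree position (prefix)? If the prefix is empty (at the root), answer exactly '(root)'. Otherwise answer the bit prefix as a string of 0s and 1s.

Bit 0: prefix='0' (no match yet)

Answer: 0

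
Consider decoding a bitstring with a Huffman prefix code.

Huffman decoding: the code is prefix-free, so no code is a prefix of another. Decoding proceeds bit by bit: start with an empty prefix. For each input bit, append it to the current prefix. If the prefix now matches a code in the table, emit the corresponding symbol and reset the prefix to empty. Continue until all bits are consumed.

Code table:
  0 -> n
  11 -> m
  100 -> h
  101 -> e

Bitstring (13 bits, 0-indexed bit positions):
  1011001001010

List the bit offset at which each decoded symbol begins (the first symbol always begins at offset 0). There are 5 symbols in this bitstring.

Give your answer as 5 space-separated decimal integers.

Bit 0: prefix='1' (no match yet)
Bit 1: prefix='10' (no match yet)
Bit 2: prefix='101' -> emit 'e', reset
Bit 3: prefix='1' (no match yet)
Bit 4: prefix='10' (no match yet)
Bit 5: prefix='100' -> emit 'h', reset
Bit 6: prefix='1' (no match yet)
Bit 7: prefix='10' (no match yet)
Bit 8: prefix='100' -> emit 'h', reset
Bit 9: prefix='1' (no match yet)
Bit 10: prefix='10' (no match yet)
Bit 11: prefix='101' -> emit 'e', reset
Bit 12: prefix='0' -> emit 'n', reset

Answer: 0 3 6 9 12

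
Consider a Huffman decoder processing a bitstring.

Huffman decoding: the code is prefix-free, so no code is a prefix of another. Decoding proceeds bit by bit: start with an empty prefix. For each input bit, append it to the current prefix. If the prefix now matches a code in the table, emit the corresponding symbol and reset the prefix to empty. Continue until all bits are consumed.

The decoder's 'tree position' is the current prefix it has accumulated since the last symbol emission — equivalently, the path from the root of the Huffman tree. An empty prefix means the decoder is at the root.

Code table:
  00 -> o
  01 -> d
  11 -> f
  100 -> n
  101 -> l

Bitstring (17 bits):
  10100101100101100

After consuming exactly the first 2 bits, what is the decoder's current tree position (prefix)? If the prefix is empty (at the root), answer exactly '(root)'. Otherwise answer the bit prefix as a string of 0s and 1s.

Bit 0: prefix='1' (no match yet)
Bit 1: prefix='10' (no match yet)

Answer: 10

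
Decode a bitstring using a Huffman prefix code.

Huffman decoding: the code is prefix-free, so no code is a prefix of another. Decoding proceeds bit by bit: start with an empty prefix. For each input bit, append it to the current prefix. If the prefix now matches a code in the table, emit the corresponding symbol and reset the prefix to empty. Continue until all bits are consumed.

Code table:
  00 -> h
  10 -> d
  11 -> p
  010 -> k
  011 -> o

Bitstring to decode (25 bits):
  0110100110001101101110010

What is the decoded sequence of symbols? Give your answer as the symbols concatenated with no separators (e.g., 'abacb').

Answer: okohooodk

Derivation:
Bit 0: prefix='0' (no match yet)
Bit 1: prefix='01' (no match yet)
Bit 2: prefix='011' -> emit 'o', reset
Bit 3: prefix='0' (no match yet)
Bit 4: prefix='01' (no match yet)
Bit 5: prefix='010' -> emit 'k', reset
Bit 6: prefix='0' (no match yet)
Bit 7: prefix='01' (no match yet)
Bit 8: prefix='011' -> emit 'o', reset
Bit 9: prefix='0' (no match yet)
Bit 10: prefix='00' -> emit 'h', reset
Bit 11: prefix='0' (no match yet)
Bit 12: prefix='01' (no match yet)
Bit 13: prefix='011' -> emit 'o', reset
Bit 14: prefix='0' (no match yet)
Bit 15: prefix='01' (no match yet)
Bit 16: prefix='011' -> emit 'o', reset
Bit 17: prefix='0' (no match yet)
Bit 18: prefix='01' (no match yet)
Bit 19: prefix='011' -> emit 'o', reset
Bit 20: prefix='1' (no match yet)
Bit 21: prefix='10' -> emit 'd', reset
Bit 22: prefix='0' (no match yet)
Bit 23: prefix='01' (no match yet)
Bit 24: prefix='010' -> emit 'k', reset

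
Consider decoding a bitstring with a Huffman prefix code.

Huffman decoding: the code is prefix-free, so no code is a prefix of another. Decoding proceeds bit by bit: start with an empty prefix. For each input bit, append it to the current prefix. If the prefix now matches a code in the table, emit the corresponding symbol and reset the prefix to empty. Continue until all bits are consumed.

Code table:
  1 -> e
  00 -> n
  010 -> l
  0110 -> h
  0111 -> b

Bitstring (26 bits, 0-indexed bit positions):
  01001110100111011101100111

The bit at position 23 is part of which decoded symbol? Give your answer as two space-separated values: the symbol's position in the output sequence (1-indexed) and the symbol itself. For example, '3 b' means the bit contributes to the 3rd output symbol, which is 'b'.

Answer: 7 b

Derivation:
Bit 0: prefix='0' (no match yet)
Bit 1: prefix='01' (no match yet)
Bit 2: prefix='010' -> emit 'l', reset
Bit 3: prefix='0' (no match yet)
Bit 4: prefix='01' (no match yet)
Bit 5: prefix='011' (no match yet)
Bit 6: prefix='0111' -> emit 'b', reset
Bit 7: prefix='0' (no match yet)
Bit 8: prefix='01' (no match yet)
Bit 9: prefix='010' -> emit 'l', reset
Bit 10: prefix='0' (no match yet)
Bit 11: prefix='01' (no match yet)
Bit 12: prefix='011' (no match yet)
Bit 13: prefix='0111' -> emit 'b', reset
Bit 14: prefix='0' (no match yet)
Bit 15: prefix='01' (no match yet)
Bit 16: prefix='011' (no match yet)
Bit 17: prefix='0111' -> emit 'b', reset
Bit 18: prefix='0' (no match yet)
Bit 19: prefix='01' (no match yet)
Bit 20: prefix='011' (no match yet)
Bit 21: prefix='0110' -> emit 'h', reset
Bit 22: prefix='0' (no match yet)
Bit 23: prefix='01' (no match yet)
Bit 24: prefix='011' (no match yet)
Bit 25: prefix='0111' -> emit 'b', reset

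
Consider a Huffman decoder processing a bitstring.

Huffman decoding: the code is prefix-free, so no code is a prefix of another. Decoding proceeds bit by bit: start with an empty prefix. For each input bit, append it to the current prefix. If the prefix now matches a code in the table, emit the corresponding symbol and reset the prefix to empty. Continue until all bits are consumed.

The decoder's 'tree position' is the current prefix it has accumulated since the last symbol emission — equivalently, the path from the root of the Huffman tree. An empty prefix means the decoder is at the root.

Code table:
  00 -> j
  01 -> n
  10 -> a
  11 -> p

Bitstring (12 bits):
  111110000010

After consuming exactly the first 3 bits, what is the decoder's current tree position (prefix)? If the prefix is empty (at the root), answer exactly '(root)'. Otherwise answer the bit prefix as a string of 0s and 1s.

Bit 0: prefix='1' (no match yet)
Bit 1: prefix='11' -> emit 'p', reset
Bit 2: prefix='1' (no match yet)

Answer: 1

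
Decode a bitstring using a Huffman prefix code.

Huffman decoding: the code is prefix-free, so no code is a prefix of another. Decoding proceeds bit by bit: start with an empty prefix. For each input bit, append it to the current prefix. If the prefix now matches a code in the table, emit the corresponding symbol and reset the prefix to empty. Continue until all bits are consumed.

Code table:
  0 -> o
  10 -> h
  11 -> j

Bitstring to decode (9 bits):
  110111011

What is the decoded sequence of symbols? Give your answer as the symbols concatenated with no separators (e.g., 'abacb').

Bit 0: prefix='1' (no match yet)
Bit 1: prefix='11' -> emit 'j', reset
Bit 2: prefix='0' -> emit 'o', reset
Bit 3: prefix='1' (no match yet)
Bit 4: prefix='11' -> emit 'j', reset
Bit 5: prefix='1' (no match yet)
Bit 6: prefix='10' -> emit 'h', reset
Bit 7: prefix='1' (no match yet)
Bit 8: prefix='11' -> emit 'j', reset

Answer: jojhj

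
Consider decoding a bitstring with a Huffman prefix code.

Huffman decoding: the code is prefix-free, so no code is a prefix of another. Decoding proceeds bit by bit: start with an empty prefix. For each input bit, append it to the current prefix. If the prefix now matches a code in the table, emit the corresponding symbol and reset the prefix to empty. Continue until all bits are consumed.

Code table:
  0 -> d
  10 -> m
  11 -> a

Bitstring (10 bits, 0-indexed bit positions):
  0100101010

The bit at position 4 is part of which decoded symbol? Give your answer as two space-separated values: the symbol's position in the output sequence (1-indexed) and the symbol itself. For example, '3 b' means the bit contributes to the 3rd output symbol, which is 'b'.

Answer: 4 m

Derivation:
Bit 0: prefix='0' -> emit 'd', reset
Bit 1: prefix='1' (no match yet)
Bit 2: prefix='10' -> emit 'm', reset
Bit 3: prefix='0' -> emit 'd', reset
Bit 4: prefix='1' (no match yet)
Bit 5: prefix='10' -> emit 'm', reset
Bit 6: prefix='1' (no match yet)
Bit 7: prefix='10' -> emit 'm', reset
Bit 8: prefix='1' (no match yet)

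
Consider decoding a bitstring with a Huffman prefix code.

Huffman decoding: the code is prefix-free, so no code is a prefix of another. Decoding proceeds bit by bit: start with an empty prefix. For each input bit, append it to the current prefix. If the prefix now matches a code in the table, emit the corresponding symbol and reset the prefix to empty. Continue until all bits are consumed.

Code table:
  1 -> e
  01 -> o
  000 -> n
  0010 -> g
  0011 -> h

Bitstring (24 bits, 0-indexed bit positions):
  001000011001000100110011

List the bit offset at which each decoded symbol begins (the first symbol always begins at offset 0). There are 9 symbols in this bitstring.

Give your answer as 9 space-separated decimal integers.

Answer: 0 4 7 8 9 13 17 19 20

Derivation:
Bit 0: prefix='0' (no match yet)
Bit 1: prefix='00' (no match yet)
Bit 2: prefix='001' (no match yet)
Bit 3: prefix='0010' -> emit 'g', reset
Bit 4: prefix='0' (no match yet)
Bit 5: prefix='00' (no match yet)
Bit 6: prefix='000' -> emit 'n', reset
Bit 7: prefix='1' -> emit 'e', reset
Bit 8: prefix='1' -> emit 'e', reset
Bit 9: prefix='0' (no match yet)
Bit 10: prefix='00' (no match yet)
Bit 11: prefix='001' (no match yet)
Bit 12: prefix='0010' -> emit 'g', reset
Bit 13: prefix='0' (no match yet)
Bit 14: prefix='00' (no match yet)
Bit 15: prefix='001' (no match yet)
Bit 16: prefix='0010' -> emit 'g', reset
Bit 17: prefix='0' (no match yet)
Bit 18: prefix='01' -> emit 'o', reset
Bit 19: prefix='1' -> emit 'e', reset
Bit 20: prefix='0' (no match yet)
Bit 21: prefix='00' (no match yet)
Bit 22: prefix='001' (no match yet)
Bit 23: prefix='0011' -> emit 'h', reset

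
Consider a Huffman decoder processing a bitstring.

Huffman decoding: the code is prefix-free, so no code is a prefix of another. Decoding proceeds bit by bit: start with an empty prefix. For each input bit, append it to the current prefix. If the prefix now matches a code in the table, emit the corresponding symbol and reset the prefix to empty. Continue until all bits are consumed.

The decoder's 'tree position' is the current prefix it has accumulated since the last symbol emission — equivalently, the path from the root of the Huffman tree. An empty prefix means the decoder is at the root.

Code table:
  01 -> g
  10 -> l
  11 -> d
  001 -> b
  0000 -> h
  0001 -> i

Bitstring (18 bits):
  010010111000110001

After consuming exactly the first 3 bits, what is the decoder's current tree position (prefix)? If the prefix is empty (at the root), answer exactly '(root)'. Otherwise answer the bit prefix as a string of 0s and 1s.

Bit 0: prefix='0' (no match yet)
Bit 1: prefix='01' -> emit 'g', reset
Bit 2: prefix='0' (no match yet)

Answer: 0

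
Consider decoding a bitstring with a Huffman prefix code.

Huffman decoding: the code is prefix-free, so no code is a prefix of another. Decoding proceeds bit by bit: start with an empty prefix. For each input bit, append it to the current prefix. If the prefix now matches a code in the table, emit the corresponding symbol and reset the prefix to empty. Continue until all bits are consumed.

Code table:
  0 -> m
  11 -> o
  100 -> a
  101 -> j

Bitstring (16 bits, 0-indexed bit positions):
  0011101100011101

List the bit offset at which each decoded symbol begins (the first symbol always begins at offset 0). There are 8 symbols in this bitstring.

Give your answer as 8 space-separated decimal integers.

Answer: 0 1 2 4 7 10 11 13

Derivation:
Bit 0: prefix='0' -> emit 'm', reset
Bit 1: prefix='0' -> emit 'm', reset
Bit 2: prefix='1' (no match yet)
Bit 3: prefix='11' -> emit 'o', reset
Bit 4: prefix='1' (no match yet)
Bit 5: prefix='10' (no match yet)
Bit 6: prefix='101' -> emit 'j', reset
Bit 7: prefix='1' (no match yet)
Bit 8: prefix='10' (no match yet)
Bit 9: prefix='100' -> emit 'a', reset
Bit 10: prefix='0' -> emit 'm', reset
Bit 11: prefix='1' (no match yet)
Bit 12: prefix='11' -> emit 'o', reset
Bit 13: prefix='1' (no match yet)
Bit 14: prefix='10' (no match yet)
Bit 15: prefix='101' -> emit 'j', reset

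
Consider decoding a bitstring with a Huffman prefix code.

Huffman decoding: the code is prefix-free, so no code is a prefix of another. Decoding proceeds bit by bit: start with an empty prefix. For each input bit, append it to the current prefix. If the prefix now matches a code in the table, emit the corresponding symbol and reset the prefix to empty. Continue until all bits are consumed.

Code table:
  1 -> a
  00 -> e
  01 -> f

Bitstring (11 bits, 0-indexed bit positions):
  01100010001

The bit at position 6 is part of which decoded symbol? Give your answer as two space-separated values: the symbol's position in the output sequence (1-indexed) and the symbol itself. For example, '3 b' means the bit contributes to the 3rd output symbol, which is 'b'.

Answer: 4 f

Derivation:
Bit 0: prefix='0' (no match yet)
Bit 1: prefix='01' -> emit 'f', reset
Bit 2: prefix='1' -> emit 'a', reset
Bit 3: prefix='0' (no match yet)
Bit 4: prefix='00' -> emit 'e', reset
Bit 5: prefix='0' (no match yet)
Bit 6: prefix='01' -> emit 'f', reset
Bit 7: prefix='0' (no match yet)
Bit 8: prefix='00' -> emit 'e', reset
Bit 9: prefix='0' (no match yet)
Bit 10: prefix='01' -> emit 'f', reset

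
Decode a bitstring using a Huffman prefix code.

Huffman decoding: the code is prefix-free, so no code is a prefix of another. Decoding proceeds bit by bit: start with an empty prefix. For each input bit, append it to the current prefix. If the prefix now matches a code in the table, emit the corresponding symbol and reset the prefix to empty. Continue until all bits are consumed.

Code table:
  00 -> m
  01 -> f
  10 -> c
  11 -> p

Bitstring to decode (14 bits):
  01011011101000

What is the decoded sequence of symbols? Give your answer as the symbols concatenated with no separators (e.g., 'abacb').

Answer: ffcpccm

Derivation:
Bit 0: prefix='0' (no match yet)
Bit 1: prefix='01' -> emit 'f', reset
Bit 2: prefix='0' (no match yet)
Bit 3: prefix='01' -> emit 'f', reset
Bit 4: prefix='1' (no match yet)
Bit 5: prefix='10' -> emit 'c', reset
Bit 6: prefix='1' (no match yet)
Bit 7: prefix='11' -> emit 'p', reset
Bit 8: prefix='1' (no match yet)
Bit 9: prefix='10' -> emit 'c', reset
Bit 10: prefix='1' (no match yet)
Bit 11: prefix='10' -> emit 'c', reset
Bit 12: prefix='0' (no match yet)
Bit 13: prefix='00' -> emit 'm', reset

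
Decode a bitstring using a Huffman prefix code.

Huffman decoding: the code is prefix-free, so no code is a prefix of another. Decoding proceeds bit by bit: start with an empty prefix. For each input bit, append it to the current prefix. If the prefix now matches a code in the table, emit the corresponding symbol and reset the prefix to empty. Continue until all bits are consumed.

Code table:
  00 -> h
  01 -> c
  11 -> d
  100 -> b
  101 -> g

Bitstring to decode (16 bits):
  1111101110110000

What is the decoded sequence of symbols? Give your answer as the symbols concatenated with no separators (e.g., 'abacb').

Answer: ddgdcbh

Derivation:
Bit 0: prefix='1' (no match yet)
Bit 1: prefix='11' -> emit 'd', reset
Bit 2: prefix='1' (no match yet)
Bit 3: prefix='11' -> emit 'd', reset
Bit 4: prefix='1' (no match yet)
Bit 5: prefix='10' (no match yet)
Bit 6: prefix='101' -> emit 'g', reset
Bit 7: prefix='1' (no match yet)
Bit 8: prefix='11' -> emit 'd', reset
Bit 9: prefix='0' (no match yet)
Bit 10: prefix='01' -> emit 'c', reset
Bit 11: prefix='1' (no match yet)
Bit 12: prefix='10' (no match yet)
Bit 13: prefix='100' -> emit 'b', reset
Bit 14: prefix='0' (no match yet)
Bit 15: prefix='00' -> emit 'h', reset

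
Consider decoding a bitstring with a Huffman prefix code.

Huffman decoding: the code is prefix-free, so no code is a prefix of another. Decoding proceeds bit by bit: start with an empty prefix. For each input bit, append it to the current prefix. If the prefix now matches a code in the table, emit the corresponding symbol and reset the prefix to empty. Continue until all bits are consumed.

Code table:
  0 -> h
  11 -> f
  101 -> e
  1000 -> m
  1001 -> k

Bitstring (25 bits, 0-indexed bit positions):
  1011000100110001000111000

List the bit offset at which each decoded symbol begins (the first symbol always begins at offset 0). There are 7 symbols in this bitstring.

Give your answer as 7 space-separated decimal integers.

Answer: 0 3 7 11 15 19 21

Derivation:
Bit 0: prefix='1' (no match yet)
Bit 1: prefix='10' (no match yet)
Bit 2: prefix='101' -> emit 'e', reset
Bit 3: prefix='1' (no match yet)
Bit 4: prefix='10' (no match yet)
Bit 5: prefix='100' (no match yet)
Bit 6: prefix='1000' -> emit 'm', reset
Bit 7: prefix='1' (no match yet)
Bit 8: prefix='10' (no match yet)
Bit 9: prefix='100' (no match yet)
Bit 10: prefix='1001' -> emit 'k', reset
Bit 11: prefix='1' (no match yet)
Bit 12: prefix='10' (no match yet)
Bit 13: prefix='100' (no match yet)
Bit 14: prefix='1000' -> emit 'm', reset
Bit 15: prefix='1' (no match yet)
Bit 16: prefix='10' (no match yet)
Bit 17: prefix='100' (no match yet)
Bit 18: prefix='1000' -> emit 'm', reset
Bit 19: prefix='1' (no match yet)
Bit 20: prefix='11' -> emit 'f', reset
Bit 21: prefix='1' (no match yet)
Bit 22: prefix='10' (no match yet)
Bit 23: prefix='100' (no match yet)
Bit 24: prefix='1000' -> emit 'm', reset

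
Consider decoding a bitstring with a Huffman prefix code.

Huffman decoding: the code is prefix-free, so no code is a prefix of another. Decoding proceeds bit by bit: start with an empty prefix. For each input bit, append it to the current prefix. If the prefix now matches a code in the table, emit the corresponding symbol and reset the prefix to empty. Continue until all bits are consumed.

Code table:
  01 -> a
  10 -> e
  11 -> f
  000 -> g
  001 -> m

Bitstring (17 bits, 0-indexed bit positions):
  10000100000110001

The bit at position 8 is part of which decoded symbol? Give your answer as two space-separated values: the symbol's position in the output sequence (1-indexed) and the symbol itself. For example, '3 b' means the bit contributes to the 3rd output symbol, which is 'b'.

Bit 0: prefix='1' (no match yet)
Bit 1: prefix='10' -> emit 'e', reset
Bit 2: prefix='0' (no match yet)
Bit 3: prefix='00' (no match yet)
Bit 4: prefix='000' -> emit 'g', reset
Bit 5: prefix='1' (no match yet)
Bit 6: prefix='10' -> emit 'e', reset
Bit 7: prefix='0' (no match yet)
Bit 8: prefix='00' (no match yet)
Bit 9: prefix='000' -> emit 'g', reset
Bit 10: prefix='0' (no match yet)
Bit 11: prefix='01' -> emit 'a', reset
Bit 12: prefix='1' (no match yet)

Answer: 4 g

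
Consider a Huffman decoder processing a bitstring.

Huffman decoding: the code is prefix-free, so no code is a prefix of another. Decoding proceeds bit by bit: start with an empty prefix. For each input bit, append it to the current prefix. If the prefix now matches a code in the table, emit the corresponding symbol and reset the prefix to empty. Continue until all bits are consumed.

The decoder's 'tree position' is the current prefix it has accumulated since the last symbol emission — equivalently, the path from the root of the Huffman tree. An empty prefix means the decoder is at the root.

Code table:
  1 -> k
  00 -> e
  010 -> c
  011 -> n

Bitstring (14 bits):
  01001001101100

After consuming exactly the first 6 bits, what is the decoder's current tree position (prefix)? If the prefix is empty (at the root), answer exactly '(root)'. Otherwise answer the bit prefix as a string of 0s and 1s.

Bit 0: prefix='0' (no match yet)
Bit 1: prefix='01' (no match yet)
Bit 2: prefix='010' -> emit 'c', reset
Bit 3: prefix='0' (no match yet)
Bit 4: prefix='01' (no match yet)
Bit 5: prefix='010' -> emit 'c', reset

Answer: (root)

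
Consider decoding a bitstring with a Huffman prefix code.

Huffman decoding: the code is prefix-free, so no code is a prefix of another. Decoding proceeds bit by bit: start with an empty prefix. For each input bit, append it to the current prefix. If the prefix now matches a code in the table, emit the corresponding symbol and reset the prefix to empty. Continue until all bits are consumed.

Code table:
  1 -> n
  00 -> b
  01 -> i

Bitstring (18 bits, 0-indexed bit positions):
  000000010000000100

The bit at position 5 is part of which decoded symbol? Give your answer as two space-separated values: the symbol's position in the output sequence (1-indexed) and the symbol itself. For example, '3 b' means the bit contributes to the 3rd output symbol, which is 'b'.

Bit 0: prefix='0' (no match yet)
Bit 1: prefix='00' -> emit 'b', reset
Bit 2: prefix='0' (no match yet)
Bit 3: prefix='00' -> emit 'b', reset
Bit 4: prefix='0' (no match yet)
Bit 5: prefix='00' -> emit 'b', reset
Bit 6: prefix='0' (no match yet)
Bit 7: prefix='01' -> emit 'i', reset
Bit 8: prefix='0' (no match yet)
Bit 9: prefix='00' -> emit 'b', reset

Answer: 3 b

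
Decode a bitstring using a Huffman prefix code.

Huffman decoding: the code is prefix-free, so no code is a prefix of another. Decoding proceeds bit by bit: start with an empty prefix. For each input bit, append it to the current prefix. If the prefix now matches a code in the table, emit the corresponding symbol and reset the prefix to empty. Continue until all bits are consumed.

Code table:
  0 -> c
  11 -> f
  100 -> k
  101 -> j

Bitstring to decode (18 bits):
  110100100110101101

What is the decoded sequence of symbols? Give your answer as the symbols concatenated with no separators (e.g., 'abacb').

Bit 0: prefix='1' (no match yet)
Bit 1: prefix='11' -> emit 'f', reset
Bit 2: prefix='0' -> emit 'c', reset
Bit 3: prefix='1' (no match yet)
Bit 4: prefix='10' (no match yet)
Bit 5: prefix='100' -> emit 'k', reset
Bit 6: prefix='1' (no match yet)
Bit 7: prefix='10' (no match yet)
Bit 8: prefix='100' -> emit 'k', reset
Bit 9: prefix='1' (no match yet)
Bit 10: prefix='11' -> emit 'f', reset
Bit 11: prefix='0' -> emit 'c', reset
Bit 12: prefix='1' (no match yet)
Bit 13: prefix='10' (no match yet)
Bit 14: prefix='101' -> emit 'j', reset
Bit 15: prefix='1' (no match yet)
Bit 16: prefix='10' (no match yet)
Bit 17: prefix='101' -> emit 'j', reset

Answer: fckkfcjj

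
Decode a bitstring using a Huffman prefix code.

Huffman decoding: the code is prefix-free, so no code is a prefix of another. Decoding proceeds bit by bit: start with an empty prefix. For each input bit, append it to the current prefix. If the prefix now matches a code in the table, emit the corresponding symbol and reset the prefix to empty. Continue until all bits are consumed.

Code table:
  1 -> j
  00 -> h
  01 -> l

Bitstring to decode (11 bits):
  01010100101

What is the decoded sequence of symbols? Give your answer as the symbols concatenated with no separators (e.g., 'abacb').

Bit 0: prefix='0' (no match yet)
Bit 1: prefix='01' -> emit 'l', reset
Bit 2: prefix='0' (no match yet)
Bit 3: prefix='01' -> emit 'l', reset
Bit 4: prefix='0' (no match yet)
Bit 5: prefix='01' -> emit 'l', reset
Bit 6: prefix='0' (no match yet)
Bit 7: prefix='00' -> emit 'h', reset
Bit 8: prefix='1' -> emit 'j', reset
Bit 9: prefix='0' (no match yet)
Bit 10: prefix='01' -> emit 'l', reset

Answer: lllhjl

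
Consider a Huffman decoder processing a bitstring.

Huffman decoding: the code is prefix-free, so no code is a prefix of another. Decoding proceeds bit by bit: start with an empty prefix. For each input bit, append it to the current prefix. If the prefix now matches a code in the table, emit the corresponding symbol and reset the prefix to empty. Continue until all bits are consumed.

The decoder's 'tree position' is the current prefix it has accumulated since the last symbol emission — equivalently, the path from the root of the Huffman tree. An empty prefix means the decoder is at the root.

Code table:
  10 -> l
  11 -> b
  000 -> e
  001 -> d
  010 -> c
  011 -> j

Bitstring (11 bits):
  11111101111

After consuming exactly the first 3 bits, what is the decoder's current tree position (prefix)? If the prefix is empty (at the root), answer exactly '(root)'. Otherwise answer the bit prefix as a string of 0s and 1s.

Bit 0: prefix='1' (no match yet)
Bit 1: prefix='11' -> emit 'b', reset
Bit 2: prefix='1' (no match yet)

Answer: 1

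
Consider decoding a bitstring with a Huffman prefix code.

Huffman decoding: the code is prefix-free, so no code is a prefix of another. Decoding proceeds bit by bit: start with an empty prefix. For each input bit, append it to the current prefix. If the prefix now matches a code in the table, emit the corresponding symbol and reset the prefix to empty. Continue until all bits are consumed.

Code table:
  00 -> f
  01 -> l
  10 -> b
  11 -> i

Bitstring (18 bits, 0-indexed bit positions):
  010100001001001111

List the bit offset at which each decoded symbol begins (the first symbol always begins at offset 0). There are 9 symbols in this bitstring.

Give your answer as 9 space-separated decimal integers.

Bit 0: prefix='0' (no match yet)
Bit 1: prefix='01' -> emit 'l', reset
Bit 2: prefix='0' (no match yet)
Bit 3: prefix='01' -> emit 'l', reset
Bit 4: prefix='0' (no match yet)
Bit 5: prefix='00' -> emit 'f', reset
Bit 6: prefix='0' (no match yet)
Bit 7: prefix='00' -> emit 'f', reset
Bit 8: prefix='1' (no match yet)
Bit 9: prefix='10' -> emit 'b', reset
Bit 10: prefix='0' (no match yet)
Bit 11: prefix='01' -> emit 'l', reset
Bit 12: prefix='0' (no match yet)
Bit 13: prefix='00' -> emit 'f', reset
Bit 14: prefix='1' (no match yet)
Bit 15: prefix='11' -> emit 'i', reset
Bit 16: prefix='1' (no match yet)
Bit 17: prefix='11' -> emit 'i', reset

Answer: 0 2 4 6 8 10 12 14 16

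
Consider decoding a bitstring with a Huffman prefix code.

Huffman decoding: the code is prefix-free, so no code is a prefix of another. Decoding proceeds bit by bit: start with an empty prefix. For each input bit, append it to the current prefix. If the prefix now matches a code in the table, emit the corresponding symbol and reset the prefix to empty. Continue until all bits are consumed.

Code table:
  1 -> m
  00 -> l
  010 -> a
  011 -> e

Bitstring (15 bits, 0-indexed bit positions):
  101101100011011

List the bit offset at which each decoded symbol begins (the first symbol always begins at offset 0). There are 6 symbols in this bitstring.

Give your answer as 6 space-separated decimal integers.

Bit 0: prefix='1' -> emit 'm', reset
Bit 1: prefix='0' (no match yet)
Bit 2: prefix='01' (no match yet)
Bit 3: prefix='011' -> emit 'e', reset
Bit 4: prefix='0' (no match yet)
Bit 5: prefix='01' (no match yet)
Bit 6: prefix='011' -> emit 'e', reset
Bit 7: prefix='0' (no match yet)
Bit 8: prefix='00' -> emit 'l', reset
Bit 9: prefix='0' (no match yet)
Bit 10: prefix='01' (no match yet)
Bit 11: prefix='011' -> emit 'e', reset
Bit 12: prefix='0' (no match yet)
Bit 13: prefix='01' (no match yet)
Bit 14: prefix='011' -> emit 'e', reset

Answer: 0 1 4 7 9 12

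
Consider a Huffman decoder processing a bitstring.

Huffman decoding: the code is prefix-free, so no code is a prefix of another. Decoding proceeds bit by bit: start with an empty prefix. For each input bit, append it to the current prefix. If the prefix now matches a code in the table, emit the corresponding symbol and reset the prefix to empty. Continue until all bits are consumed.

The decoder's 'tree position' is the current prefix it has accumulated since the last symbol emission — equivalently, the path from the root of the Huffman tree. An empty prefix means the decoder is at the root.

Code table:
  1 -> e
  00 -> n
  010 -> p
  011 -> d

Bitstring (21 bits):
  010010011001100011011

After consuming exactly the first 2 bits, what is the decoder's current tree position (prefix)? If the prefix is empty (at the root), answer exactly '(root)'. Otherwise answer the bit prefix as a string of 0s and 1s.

Answer: 01

Derivation:
Bit 0: prefix='0' (no match yet)
Bit 1: prefix='01' (no match yet)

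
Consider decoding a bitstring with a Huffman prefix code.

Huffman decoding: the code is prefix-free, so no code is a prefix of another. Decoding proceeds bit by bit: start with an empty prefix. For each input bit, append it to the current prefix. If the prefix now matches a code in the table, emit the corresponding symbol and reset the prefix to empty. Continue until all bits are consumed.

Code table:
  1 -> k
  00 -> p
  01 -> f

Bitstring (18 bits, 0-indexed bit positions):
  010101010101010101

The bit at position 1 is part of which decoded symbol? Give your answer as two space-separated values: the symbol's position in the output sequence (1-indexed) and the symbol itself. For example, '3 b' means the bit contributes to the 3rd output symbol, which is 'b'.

Bit 0: prefix='0' (no match yet)
Bit 1: prefix='01' -> emit 'f', reset
Bit 2: prefix='0' (no match yet)
Bit 3: prefix='01' -> emit 'f', reset
Bit 4: prefix='0' (no match yet)
Bit 5: prefix='01' -> emit 'f', reset

Answer: 1 f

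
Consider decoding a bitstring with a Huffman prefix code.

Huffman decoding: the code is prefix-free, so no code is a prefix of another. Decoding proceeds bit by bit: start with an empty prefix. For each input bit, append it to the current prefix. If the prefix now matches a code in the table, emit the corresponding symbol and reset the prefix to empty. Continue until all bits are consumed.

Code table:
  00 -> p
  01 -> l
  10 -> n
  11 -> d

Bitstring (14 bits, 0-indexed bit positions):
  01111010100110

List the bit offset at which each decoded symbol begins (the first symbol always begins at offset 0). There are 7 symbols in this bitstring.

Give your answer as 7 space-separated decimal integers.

Bit 0: prefix='0' (no match yet)
Bit 1: prefix='01' -> emit 'l', reset
Bit 2: prefix='1' (no match yet)
Bit 3: prefix='11' -> emit 'd', reset
Bit 4: prefix='1' (no match yet)
Bit 5: prefix='10' -> emit 'n', reset
Bit 6: prefix='1' (no match yet)
Bit 7: prefix='10' -> emit 'n', reset
Bit 8: prefix='1' (no match yet)
Bit 9: prefix='10' -> emit 'n', reset
Bit 10: prefix='0' (no match yet)
Bit 11: prefix='01' -> emit 'l', reset
Bit 12: prefix='1' (no match yet)
Bit 13: prefix='10' -> emit 'n', reset

Answer: 0 2 4 6 8 10 12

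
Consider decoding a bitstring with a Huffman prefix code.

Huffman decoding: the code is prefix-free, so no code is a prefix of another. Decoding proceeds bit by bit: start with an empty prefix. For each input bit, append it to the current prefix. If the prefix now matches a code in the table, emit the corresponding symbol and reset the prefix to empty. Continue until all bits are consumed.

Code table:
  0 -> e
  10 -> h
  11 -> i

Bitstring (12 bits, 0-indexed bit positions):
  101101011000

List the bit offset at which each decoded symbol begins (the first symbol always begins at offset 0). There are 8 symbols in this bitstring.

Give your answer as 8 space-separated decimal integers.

Answer: 0 2 4 5 7 9 10 11

Derivation:
Bit 0: prefix='1' (no match yet)
Bit 1: prefix='10' -> emit 'h', reset
Bit 2: prefix='1' (no match yet)
Bit 3: prefix='11' -> emit 'i', reset
Bit 4: prefix='0' -> emit 'e', reset
Bit 5: prefix='1' (no match yet)
Bit 6: prefix='10' -> emit 'h', reset
Bit 7: prefix='1' (no match yet)
Bit 8: prefix='11' -> emit 'i', reset
Bit 9: prefix='0' -> emit 'e', reset
Bit 10: prefix='0' -> emit 'e', reset
Bit 11: prefix='0' -> emit 'e', reset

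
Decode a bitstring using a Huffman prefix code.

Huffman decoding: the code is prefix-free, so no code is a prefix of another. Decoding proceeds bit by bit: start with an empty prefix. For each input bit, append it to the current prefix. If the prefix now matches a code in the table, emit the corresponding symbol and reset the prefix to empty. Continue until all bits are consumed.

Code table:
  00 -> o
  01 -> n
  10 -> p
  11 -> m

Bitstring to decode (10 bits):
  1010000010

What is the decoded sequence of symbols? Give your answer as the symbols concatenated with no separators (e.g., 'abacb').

Bit 0: prefix='1' (no match yet)
Bit 1: prefix='10' -> emit 'p', reset
Bit 2: prefix='1' (no match yet)
Bit 3: prefix='10' -> emit 'p', reset
Bit 4: prefix='0' (no match yet)
Bit 5: prefix='00' -> emit 'o', reset
Bit 6: prefix='0' (no match yet)
Bit 7: prefix='00' -> emit 'o', reset
Bit 8: prefix='1' (no match yet)
Bit 9: prefix='10' -> emit 'p', reset

Answer: ppoop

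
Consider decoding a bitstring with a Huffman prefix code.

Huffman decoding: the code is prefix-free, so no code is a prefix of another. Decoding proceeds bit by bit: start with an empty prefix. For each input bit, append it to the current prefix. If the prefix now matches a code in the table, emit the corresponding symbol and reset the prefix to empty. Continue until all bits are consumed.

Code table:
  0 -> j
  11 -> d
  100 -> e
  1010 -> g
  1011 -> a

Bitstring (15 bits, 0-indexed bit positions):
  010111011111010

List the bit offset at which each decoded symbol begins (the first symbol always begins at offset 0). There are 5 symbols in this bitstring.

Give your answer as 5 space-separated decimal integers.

Answer: 0 1 5 9 11

Derivation:
Bit 0: prefix='0' -> emit 'j', reset
Bit 1: prefix='1' (no match yet)
Bit 2: prefix='10' (no match yet)
Bit 3: prefix='101' (no match yet)
Bit 4: prefix='1011' -> emit 'a', reset
Bit 5: prefix='1' (no match yet)
Bit 6: prefix='10' (no match yet)
Bit 7: prefix='101' (no match yet)
Bit 8: prefix='1011' -> emit 'a', reset
Bit 9: prefix='1' (no match yet)
Bit 10: prefix='11' -> emit 'd', reset
Bit 11: prefix='1' (no match yet)
Bit 12: prefix='10' (no match yet)
Bit 13: prefix='101' (no match yet)
Bit 14: prefix='1010' -> emit 'g', reset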